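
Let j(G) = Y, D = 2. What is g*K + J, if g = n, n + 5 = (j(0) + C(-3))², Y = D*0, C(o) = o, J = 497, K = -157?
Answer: -131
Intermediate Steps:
Y = 0 (Y = 2*0 = 0)
j(G) = 0
n = 4 (n = -5 + (0 - 3)² = -5 + (-3)² = -5 + 9 = 4)
g = 4
g*K + J = 4*(-157) + 497 = -628 + 497 = -131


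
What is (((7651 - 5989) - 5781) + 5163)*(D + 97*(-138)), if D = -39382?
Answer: -55089792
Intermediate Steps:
(((7651 - 5989) - 5781) + 5163)*(D + 97*(-138)) = (((7651 - 5989) - 5781) + 5163)*(-39382 + 97*(-138)) = ((1662 - 5781) + 5163)*(-39382 - 13386) = (-4119 + 5163)*(-52768) = 1044*(-52768) = -55089792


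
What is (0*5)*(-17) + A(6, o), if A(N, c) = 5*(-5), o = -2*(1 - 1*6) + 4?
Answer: -25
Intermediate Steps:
o = 14 (o = -2*(1 - 6) + 4 = -2*(-5) + 4 = 10 + 4 = 14)
A(N, c) = -25
(0*5)*(-17) + A(6, o) = (0*5)*(-17) - 25 = 0*(-17) - 25 = 0 - 25 = -25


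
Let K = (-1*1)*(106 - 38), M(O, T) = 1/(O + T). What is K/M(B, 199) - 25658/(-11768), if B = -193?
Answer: -2387843/5884 ≈ -405.82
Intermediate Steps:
K = -68 (K = -1*68 = -68)
K/M(B, 199) - 25658/(-11768) = -68/(1/(-193 + 199)) - 25658/(-11768) = -68/(1/6) - 25658*(-1/11768) = -68/⅙ + 12829/5884 = -68*6 + 12829/5884 = -408 + 12829/5884 = -2387843/5884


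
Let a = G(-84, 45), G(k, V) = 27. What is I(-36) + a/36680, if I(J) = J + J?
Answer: -2640933/36680 ≈ -71.999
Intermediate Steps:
a = 27
I(J) = 2*J
I(-36) + a/36680 = 2*(-36) + 27/36680 = -72 + 27*(1/36680) = -72 + 27/36680 = -2640933/36680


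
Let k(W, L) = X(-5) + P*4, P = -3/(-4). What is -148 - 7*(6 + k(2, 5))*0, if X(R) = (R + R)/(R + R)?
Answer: -148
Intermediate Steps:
P = ¾ (P = -3*(-¼) = ¾ ≈ 0.75000)
X(R) = 1 (X(R) = (2*R)/((2*R)) = (2*R)*(1/(2*R)) = 1)
k(W, L) = 4 (k(W, L) = 1 + (¾)*4 = 1 + 3 = 4)
-148 - 7*(6 + k(2, 5))*0 = -148 - 7*(6 + 4)*0 = -148 - 70*0 = -148 - 7*0 = -148 + 0 = -148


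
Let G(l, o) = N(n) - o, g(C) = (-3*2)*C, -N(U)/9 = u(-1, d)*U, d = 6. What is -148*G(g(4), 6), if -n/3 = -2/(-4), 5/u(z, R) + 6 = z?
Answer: 16206/7 ≈ 2315.1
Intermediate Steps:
u(z, R) = 5/(-6 + z)
n = -3/2 (n = -(-6)/(-4) = -(-6)*(-1)/4 = -3*½ = -3/2 ≈ -1.5000)
N(U) = 45*U/7 (N(U) = -9*5/(-6 - 1)*U = -9*5/(-7)*U = -9*5*(-⅐)*U = -(-45)*U/7 = 45*U/7)
g(C) = -6*C
G(l, o) = -135/14 - o (G(l, o) = (45/7)*(-3/2) - o = -135/14 - o)
-148*G(g(4), 6) = -148*(-135/14 - 1*6) = -148*(-135/14 - 6) = -148*(-219/14) = 16206/7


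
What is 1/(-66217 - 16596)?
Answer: -1/82813 ≈ -1.2075e-5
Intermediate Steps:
1/(-66217 - 16596) = 1/(-82813) = -1/82813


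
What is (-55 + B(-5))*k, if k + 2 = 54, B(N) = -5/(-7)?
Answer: -19760/7 ≈ -2822.9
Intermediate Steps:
B(N) = 5/7 (B(N) = -5*(-⅐) = 5/7)
k = 52 (k = -2 + 54 = 52)
(-55 + B(-5))*k = (-55 + 5/7)*52 = -380/7*52 = -19760/7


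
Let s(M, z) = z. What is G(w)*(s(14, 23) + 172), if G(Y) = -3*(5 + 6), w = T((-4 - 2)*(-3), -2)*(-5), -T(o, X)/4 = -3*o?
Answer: -6435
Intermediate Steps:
T(o, X) = 12*o (T(o, X) = -(-12)*o = 12*o)
w = -1080 (w = (12*((-4 - 2)*(-3)))*(-5) = (12*(-6*(-3)))*(-5) = (12*18)*(-5) = 216*(-5) = -1080)
G(Y) = -33 (G(Y) = -3*11 = -33)
G(w)*(s(14, 23) + 172) = -33*(23 + 172) = -33*195 = -6435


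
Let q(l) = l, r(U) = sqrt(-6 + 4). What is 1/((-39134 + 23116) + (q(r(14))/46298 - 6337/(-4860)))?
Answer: -202726229722761430980/3247004411049449168970049 - 273385060200*I*sqrt(2)/3247004411049449168970049 ≈ -6.2435e-5 - 1.1907e-13*I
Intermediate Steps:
r(U) = I*sqrt(2) (r(U) = sqrt(-2) = I*sqrt(2))
1/((-39134 + 23116) + (q(r(14))/46298 - 6337/(-4860))) = 1/((-39134 + 23116) + ((I*sqrt(2))/46298 - 6337/(-4860))) = 1/(-16018 + ((I*sqrt(2))*(1/46298) - 6337*(-1/4860))) = 1/(-16018 + (I*sqrt(2)/46298 + 6337/4860)) = 1/(-16018 + (6337/4860 + I*sqrt(2)/46298)) = 1/(-77841143/4860 + I*sqrt(2)/46298)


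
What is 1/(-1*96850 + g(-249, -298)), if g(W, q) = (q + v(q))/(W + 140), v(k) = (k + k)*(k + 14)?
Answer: -109/10725616 ≈ -1.0163e-5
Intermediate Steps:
v(k) = 2*k*(14 + k) (v(k) = (2*k)*(14 + k) = 2*k*(14 + k))
g(W, q) = (q + 2*q*(14 + q))/(140 + W) (g(W, q) = (q + 2*q*(14 + q))/(W + 140) = (q + 2*q*(14 + q))/(140 + W))
1/(-1*96850 + g(-249, -298)) = 1/(-1*96850 - 298*(29 + 2*(-298))/(140 - 249)) = 1/(-96850 - 298*(29 - 596)/(-109)) = 1/(-96850 - 298*(-1/109)*(-567)) = 1/(-96850 - 168966/109) = 1/(-10725616/109) = -109/10725616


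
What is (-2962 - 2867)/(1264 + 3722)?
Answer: -1943/1662 ≈ -1.1691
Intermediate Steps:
(-2962 - 2867)/(1264 + 3722) = -5829/4986 = -5829*1/4986 = -1943/1662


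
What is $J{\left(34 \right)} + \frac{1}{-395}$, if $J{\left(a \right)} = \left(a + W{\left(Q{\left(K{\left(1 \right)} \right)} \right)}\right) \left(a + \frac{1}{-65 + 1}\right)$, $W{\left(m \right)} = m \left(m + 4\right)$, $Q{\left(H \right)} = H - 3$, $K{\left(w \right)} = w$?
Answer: $\frac{12886843}{12640} \approx 1019.5$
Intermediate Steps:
$Q{\left(H \right)} = -3 + H$ ($Q{\left(H \right)} = H - 3 = -3 + H$)
$W{\left(m \right)} = m \left(4 + m\right)$
$J{\left(a \right)} = \left(-4 + a\right) \left(- \frac{1}{64} + a\right)$ ($J{\left(a \right)} = \left(a + \left(-3 + 1\right) \left(4 + \left(-3 + 1\right)\right)\right) \left(a + \frac{1}{-65 + 1}\right) = \left(a - 2 \left(4 - 2\right)\right) \left(a + \frac{1}{-64}\right) = \left(a - 4\right) \left(a - \frac{1}{64}\right) = \left(a - 4\right) \left(- \frac{1}{64} + a\right) = \left(-4 + a\right) \left(- \frac{1}{64} + a\right)$)
$J{\left(34 \right)} + \frac{1}{-395} = \left(\frac{1}{16} + 34^{2} - \frac{4369}{32}\right) + \frac{1}{-395} = \left(\frac{1}{16} + 1156 - \frac{4369}{32}\right) - \frac{1}{395} = \frac{32625}{32} - \frac{1}{395} = \frac{12886843}{12640}$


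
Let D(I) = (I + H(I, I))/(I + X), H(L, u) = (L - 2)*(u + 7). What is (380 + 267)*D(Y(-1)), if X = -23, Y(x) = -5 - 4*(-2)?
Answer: -8411/20 ≈ -420.55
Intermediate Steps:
Y(x) = 3 (Y(x) = -5 + 8 = 3)
H(L, u) = (-2 + L)*(7 + u)
D(I) = (-14 + I² + 6*I)/(-23 + I) (D(I) = (I + (-14 - 2*I + 7*I + I*I))/(I - 23) = (I + (-14 - 2*I + 7*I + I²))/(-23 + I) = (I + (-14 + I² + 5*I))/(-23 + I) = (-14 + I² + 6*I)/(-23 + I))
(380 + 267)*D(Y(-1)) = (380 + 267)*((-14 + 3² + 6*3)/(-23 + 3)) = 647*((-14 + 9 + 18)/(-20)) = 647*(-1/20*13) = 647*(-13/20) = -8411/20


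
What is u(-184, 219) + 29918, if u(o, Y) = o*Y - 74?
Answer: -10452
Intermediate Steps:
u(o, Y) = -74 + Y*o (u(o, Y) = Y*o - 74 = -74 + Y*o)
u(-184, 219) + 29918 = (-74 + 219*(-184)) + 29918 = (-74 - 40296) + 29918 = -40370 + 29918 = -10452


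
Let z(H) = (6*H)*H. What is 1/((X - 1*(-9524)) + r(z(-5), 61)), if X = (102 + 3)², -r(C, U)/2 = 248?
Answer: 1/20053 ≈ 4.9868e-5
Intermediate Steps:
z(H) = 6*H²
r(C, U) = -496 (r(C, U) = -2*248 = -496)
X = 11025 (X = 105² = 11025)
1/((X - 1*(-9524)) + r(z(-5), 61)) = 1/((11025 - 1*(-9524)) - 496) = 1/((11025 + 9524) - 496) = 1/(20549 - 496) = 1/20053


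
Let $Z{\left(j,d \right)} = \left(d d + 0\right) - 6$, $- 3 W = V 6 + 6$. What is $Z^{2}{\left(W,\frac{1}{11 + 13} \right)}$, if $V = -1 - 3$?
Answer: $\frac{11937025}{331776} \approx 35.979$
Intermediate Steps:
$V = -4$ ($V = -1 - 3 = -4$)
$W = 6$ ($W = - \frac{\left(-4\right) 6 + 6}{3} = - \frac{-24 + 6}{3} = \left(- \frac{1}{3}\right) \left(-18\right) = 6$)
$Z{\left(j,d \right)} = -6 + d^{2}$ ($Z{\left(j,d \right)} = \left(d^{2} + 0\right) - 6 = d^{2} - 6 = -6 + d^{2}$)
$Z^{2}{\left(W,\frac{1}{11 + 13} \right)} = \left(-6 + \left(\frac{1}{11 + 13}\right)^{2}\right)^{2} = \left(-6 + \left(\frac{1}{24}\right)^{2}\right)^{2} = \left(-6 + \frac{1}{576}\right)^{2} = \left(- \frac{3455}{576}\right)^{2} = \frac{11937025}{331776}$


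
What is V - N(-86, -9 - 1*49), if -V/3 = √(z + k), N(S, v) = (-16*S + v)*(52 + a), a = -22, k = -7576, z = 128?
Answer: -39540 - 42*I*√38 ≈ -39540.0 - 258.91*I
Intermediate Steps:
N(S, v) = -480*S + 30*v (N(S, v) = (-16*S + v)*(52 - 22) = (v - 16*S)*30 = -480*S + 30*v)
V = -42*I*√38 (V = -3*√(128 - 7576) = -42*I*√38 ≈ -258.91*I)
V - N(-86, -9 - 1*49) = -42*I*√38 - (-480*(-86) + 30*(-9 - 1*49)) = -42*I*√38 - (41280 + 30*(-9 - 49)) = -42*I*√38 - (41280 + 30*(-58)) = -42*I*√38 - (41280 - 1740) = -42*I*√38 - 1*39540 = -42*I*√38 - 39540 = -39540 - 42*I*√38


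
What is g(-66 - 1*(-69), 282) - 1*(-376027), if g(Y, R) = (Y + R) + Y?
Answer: 376315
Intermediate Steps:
g(Y, R) = R + 2*Y (g(Y, R) = (R + Y) + Y = R + 2*Y)
g(-66 - 1*(-69), 282) - 1*(-376027) = (282 + 2*(-66 - 1*(-69))) - 1*(-376027) = (282 + 2*(-66 + 69)) + 376027 = (282 + 2*3) + 376027 = (282 + 6) + 376027 = 288 + 376027 = 376315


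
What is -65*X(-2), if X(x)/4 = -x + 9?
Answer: -2860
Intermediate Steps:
X(x) = 36 - 4*x (X(x) = 4*(-x + 9) = 4*(9 - x) = 36 - 4*x)
-65*X(-2) = -65*(36 - 4*(-2)) = -65*(36 + 8) = -65*44 = -2860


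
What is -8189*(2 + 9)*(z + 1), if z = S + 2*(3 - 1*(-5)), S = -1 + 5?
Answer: -1891659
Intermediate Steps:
S = 4
z = 20 (z = 4 + 2*(3 - 1*(-5)) = 4 + 2*(3 + 5) = 4 + 2*8 = 4 + 16 = 20)
-8189*(2 + 9)*(z + 1) = -8189*(2 + 9)*(20 + 1) = -90079*21 = -8189*231 = -1891659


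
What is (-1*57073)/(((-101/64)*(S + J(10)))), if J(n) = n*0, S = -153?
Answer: -3652672/15453 ≈ -236.37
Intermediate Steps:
J(n) = 0
(-1*57073)/(((-101/64)*(S + J(10)))) = (-1*57073)/(((-101/64)*(-153 + 0))) = -57073/(-101*1/64*(-153)) = -57073/((-101/64*(-153))) = -57073/15453/64 = -57073*64/15453 = -3652672/15453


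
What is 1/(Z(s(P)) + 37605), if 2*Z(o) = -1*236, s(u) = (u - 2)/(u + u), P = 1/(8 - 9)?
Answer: 1/37487 ≈ 2.6676e-5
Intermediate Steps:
P = -1 (P = 1/(-1) = -1)
s(u) = (-2 + u)/(2*u) (s(u) = (-2 + u)/((2*u)) = (-2 + u)*(1/(2*u)) = (-2 + u)/(2*u))
Z(o) = -118 (Z(o) = (-1*236)/2 = (1/2)*(-236) = -118)
1/(Z(s(P)) + 37605) = 1/(-118 + 37605) = 1/37487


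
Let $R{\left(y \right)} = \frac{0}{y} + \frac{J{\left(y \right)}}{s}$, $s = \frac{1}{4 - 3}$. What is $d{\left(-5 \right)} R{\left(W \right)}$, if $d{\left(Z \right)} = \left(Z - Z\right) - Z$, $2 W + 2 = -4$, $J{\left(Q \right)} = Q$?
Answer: $-15$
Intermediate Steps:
$W = -3$ ($W = -1 + \frac{1}{2} \left(-4\right) = -1 - 2 = -3$)
$s = 1$ ($s = 1^{-1} = 1$)
$d{\left(Z \right)} = - Z$ ($d{\left(Z \right)} = 0 - Z = - Z$)
$R{\left(y \right)} = y$ ($R{\left(y \right)} = \frac{0}{y} + \frac{y}{1} = 0 + y 1 = 0 + y = y$)
$d{\left(-5 \right)} R{\left(W \right)} = \left(-1\right) \left(-5\right) \left(-3\right) = 5 \left(-3\right) = -15$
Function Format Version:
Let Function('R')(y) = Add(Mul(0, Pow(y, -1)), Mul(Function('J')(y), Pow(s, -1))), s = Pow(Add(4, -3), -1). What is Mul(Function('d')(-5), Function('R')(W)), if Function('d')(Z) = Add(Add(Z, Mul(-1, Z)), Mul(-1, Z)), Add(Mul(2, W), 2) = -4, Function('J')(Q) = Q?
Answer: -15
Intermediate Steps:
W = -3 (W = Add(-1, Mul(Rational(1, 2), -4)) = Add(-1, -2) = -3)
s = 1 (s = Pow(1, -1) = 1)
Function('d')(Z) = Mul(-1, Z) (Function('d')(Z) = Add(0, Mul(-1, Z)) = Mul(-1, Z))
Function('R')(y) = y (Function('R')(y) = Add(Mul(0, Pow(y, -1)), Mul(y, Pow(1, -1))) = Add(0, Mul(y, 1)) = Add(0, y) = y)
Mul(Function('d')(-5), Function('R')(W)) = Mul(Mul(-1, -5), -3) = Mul(5, -3) = -15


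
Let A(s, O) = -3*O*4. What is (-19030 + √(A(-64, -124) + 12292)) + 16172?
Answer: -2858 + 2*√3445 ≈ -2740.6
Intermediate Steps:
A(s, O) = -12*O
(-19030 + √(A(-64, -124) + 12292)) + 16172 = (-19030 + √(-12*(-124) + 12292)) + 16172 = (-19030 + √(1488 + 12292)) + 16172 = (-19030 + √13780) + 16172 = (-19030 + 2*√3445) + 16172 = -2858 + 2*√3445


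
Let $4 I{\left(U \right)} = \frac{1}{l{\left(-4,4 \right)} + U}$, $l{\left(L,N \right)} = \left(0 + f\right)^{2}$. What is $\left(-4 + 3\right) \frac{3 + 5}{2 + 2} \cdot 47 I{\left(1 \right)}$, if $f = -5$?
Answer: $- \frac{47}{52} \approx -0.90385$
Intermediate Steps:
$l{\left(L,N \right)} = 25$ ($l{\left(L,N \right)} = \left(0 - 5\right)^{2} = \left(-5\right)^{2} = 25$)
$I{\left(U \right)} = \frac{1}{4 \left(25 + U\right)}$
$\left(-4 + 3\right) \frac{3 + 5}{2 + 2} \cdot 47 I{\left(1 \right)} = \left(-4 + 3\right) \frac{3 + 5}{2 + 2} \cdot 47 \frac{1}{4 \left(25 + 1\right)} = - \frac{8}{4} \cdot 47 \frac{1}{4 \cdot 26} = - \frac{8}{4} \cdot 47 \cdot \frac{1}{4} \cdot \frac{1}{26} = \left(-1\right) 2 \cdot 47 \cdot \frac{1}{104} = \left(-2\right) 47 \cdot \frac{1}{104} = \left(-94\right) \frac{1}{104} = - \frac{47}{52}$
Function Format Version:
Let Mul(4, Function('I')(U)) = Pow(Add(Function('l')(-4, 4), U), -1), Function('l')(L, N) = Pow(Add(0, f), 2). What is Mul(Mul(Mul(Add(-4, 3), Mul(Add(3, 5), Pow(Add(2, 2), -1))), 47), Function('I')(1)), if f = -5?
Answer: Rational(-47, 52) ≈ -0.90385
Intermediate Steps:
Function('l')(L, N) = 25 (Function('l')(L, N) = Pow(Add(0, -5), 2) = Pow(-5, 2) = 25)
Function('I')(U) = Mul(Rational(1, 4), Pow(Add(25, U), -1))
Mul(Mul(Mul(Add(-4, 3), Mul(Add(3, 5), Pow(Add(2, 2), -1))), 47), Function('I')(1)) = Mul(Mul(Mul(Add(-4, 3), Mul(Add(3, 5), Pow(Add(2, 2), -1))), 47), Mul(Rational(1, 4), Pow(Add(25, 1), -1))) = Mul(Mul(Mul(-1, Mul(8, Pow(4, -1))), 47), Mul(Rational(1, 4), Pow(26, -1))) = Mul(Mul(Mul(-1, Mul(8, Rational(1, 4))), 47), Mul(Rational(1, 4), Rational(1, 26))) = Mul(Mul(Mul(-1, 2), 47), Rational(1, 104)) = Mul(Mul(-2, 47), Rational(1, 104)) = Mul(-94, Rational(1, 104)) = Rational(-47, 52)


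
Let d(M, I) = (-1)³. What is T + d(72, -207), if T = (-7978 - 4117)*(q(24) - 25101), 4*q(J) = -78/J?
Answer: 4857702739/16 ≈ 3.0361e+8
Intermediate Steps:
q(J) = -39/(2*J) (q(J) = (-78/J)/4 = -39/(2*J))
d(M, I) = -1
T = 4857702755/16 (T = (-7978 - 4117)*(-39/2/24 - 25101) = -12095*(-39/2*1/24 - 25101) = -12095*(-13/16 - 25101) = -12095*(-401629/16) = 4857702755/16 ≈ 3.0361e+8)
T + d(72, -207) = 4857702755/16 - 1 = 4857702739/16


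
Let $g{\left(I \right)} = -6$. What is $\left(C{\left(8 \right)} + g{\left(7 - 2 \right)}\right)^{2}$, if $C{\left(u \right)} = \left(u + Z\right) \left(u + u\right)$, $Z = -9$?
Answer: $484$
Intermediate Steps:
$C{\left(u \right)} = 2 u \left(-9 + u\right)$ ($C{\left(u \right)} = \left(u - 9\right) \left(u + u\right) = \left(-9 + u\right) 2 u = 2 u \left(-9 + u\right)$)
$\left(C{\left(8 \right)} + g{\left(7 - 2 \right)}\right)^{2} = \left(2 \cdot 8 \left(-9 + 8\right) - 6\right)^{2} = \left(2 \cdot 8 \left(-1\right) - 6\right)^{2} = \left(-16 - 6\right)^{2} = \left(-22\right)^{2} = 484$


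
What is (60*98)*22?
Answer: 129360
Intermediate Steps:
(60*98)*22 = 5880*22 = 129360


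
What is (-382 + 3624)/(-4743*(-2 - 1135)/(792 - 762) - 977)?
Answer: 32420/1787827 ≈ 0.018134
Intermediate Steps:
(-382 + 3624)/(-4743*(-2 - 1135)/(792 - 762) - 977) = 3242/(-4743/(30/(-1137)) - 977) = 3242/(-4743/(30*(-1/1137)) - 977) = 3242/(-4743/(-10/379) - 977) = 3242/(-4743*(-379/10) - 977) = 3242/(1797597/10 - 977) = 3242/(1787827/10) = 3242*(10/1787827) = 32420/1787827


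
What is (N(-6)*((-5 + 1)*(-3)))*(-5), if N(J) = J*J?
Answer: -2160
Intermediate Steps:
N(J) = J²
(N(-6)*((-5 + 1)*(-3)))*(-5) = ((-6)²*((-5 + 1)*(-3)))*(-5) = (36*(-4*(-3)))*(-5) = (36*12)*(-5) = 432*(-5) = -2160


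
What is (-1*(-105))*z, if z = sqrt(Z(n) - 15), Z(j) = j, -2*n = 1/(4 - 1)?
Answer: 35*I*sqrt(546)/2 ≈ 408.92*I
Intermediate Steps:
n = -1/6 (n = -1/(2*(4 - 1)) = -1/2/3 = -1/2*1/3 = -1/6 ≈ -0.16667)
z = I*sqrt(546)/6 (z = sqrt(-1/6 - 15) = sqrt(-91/6) = I*sqrt(546)/6 ≈ 3.8944*I)
(-1*(-105))*z = (-1*(-105))*(I*sqrt(546)/6) = 105*(I*sqrt(546)/6) = 35*I*sqrt(546)/2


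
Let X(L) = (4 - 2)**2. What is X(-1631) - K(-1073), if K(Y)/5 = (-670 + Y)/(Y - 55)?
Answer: -1401/376 ≈ -3.7261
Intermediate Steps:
X(L) = 4 (X(L) = 2**2 = 4)
K(Y) = 5*(-670 + Y)/(-55 + Y) (K(Y) = 5*((-670 + Y)/(Y - 55)) = 5*((-670 + Y)/(-55 + Y)) = 5*(-670 + Y)/(-55 + Y))
X(-1631) - K(-1073) = 4 - 5*(-670 - 1073)/(-55 - 1073) = 4 - 5*(-1743)/(-1128) = 4 - 5*(-1)*(-1743)/1128 = 4 - 1*2905/376 = 4 - 2905/376 = -1401/376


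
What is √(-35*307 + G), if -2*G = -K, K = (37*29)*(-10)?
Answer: 3*I*√1790 ≈ 126.93*I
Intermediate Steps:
K = -10730 (K = 1073*(-10) = -10730)
G = -5365 (G = -(-1)*(-10730)/2 = -½*10730 = -5365)
√(-35*307 + G) = √(-35*307 - 5365) = √(-10745 - 5365) = √(-16110) = 3*I*√1790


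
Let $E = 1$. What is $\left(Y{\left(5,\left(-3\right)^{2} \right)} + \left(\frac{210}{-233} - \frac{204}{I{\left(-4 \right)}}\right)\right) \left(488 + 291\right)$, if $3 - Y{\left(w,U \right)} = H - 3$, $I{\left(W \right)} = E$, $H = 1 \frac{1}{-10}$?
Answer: $- \frac{360838253}{2330} \approx -1.5487 \cdot 10^{5}$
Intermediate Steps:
$H = - \frac{1}{10}$ ($H = 1 \left(- \frac{1}{10}\right) = - \frac{1}{10} \approx -0.1$)
$I{\left(W \right)} = 1$
$Y{\left(w,U \right)} = \frac{61}{10}$ ($Y{\left(w,U \right)} = 3 - \left(- \frac{1}{10} - 3\right) = 3 - - \frac{31}{10} = 3 + \frac{31}{10} = \frac{61}{10}$)
$\left(Y{\left(5,\left(-3\right)^{2} \right)} + \left(\frac{210}{-233} - \frac{204}{I{\left(-4 \right)}}\right)\right) \left(488 + 291\right) = \left(\frac{61}{10} + \left(\frac{210}{-233} - \frac{204}{1}\right)\right) \left(488 + 291\right) = \left(\frac{61}{10} + \left(210 \left(- \frac{1}{233}\right) - 204\right)\right) 779 = \left(\frac{61}{10} - \frac{47742}{233}\right) 779 = \left(- \frac{463207}{2330}\right) 779 = - \frac{360838253}{2330}$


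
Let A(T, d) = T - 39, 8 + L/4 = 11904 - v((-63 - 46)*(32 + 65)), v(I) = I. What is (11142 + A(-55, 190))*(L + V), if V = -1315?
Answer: 978421928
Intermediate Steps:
L = 89876 (L = -32 + 4*(11904 - (-63 - 46)*(32 + 65)) = -32 + 4*(11904 - (-109)*97) = -32 + 4*(11904 - 1*(-10573)) = -32 + 4*(11904 + 10573) = -32 + 4*22477 = -32 + 89908 = 89876)
A(T, d) = -39 + T
(11142 + A(-55, 190))*(L + V) = (11142 + (-39 - 55))*(89876 - 1315) = (11142 - 94)*88561 = 11048*88561 = 978421928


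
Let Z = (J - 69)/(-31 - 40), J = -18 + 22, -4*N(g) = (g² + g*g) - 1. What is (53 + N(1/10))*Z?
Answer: 138437/2840 ≈ 48.745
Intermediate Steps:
N(g) = ¼ - g²/2 (N(g) = -((g² + g*g) - 1)/4 = -((g² + g²) - 1)/4 = -(2*g² - 1)/4 = -(-1 + 2*g²)/4 = ¼ - g²/2)
J = 4
Z = 65/71 (Z = (4 - 69)/(-31 - 40) = -65/(-71) = -65*(-1/71) = 65/71 ≈ 0.91549)
(53 + N(1/10))*Z = (53 + (¼ - (1/10)²/2))*(65/71) = (53 + (¼ - (⅒)²/2))*(65/71) = (53 + (¼ - ½*1/100))*(65/71) = (53 + (¼ - 1/200))*(65/71) = (53 + 49/200)*(65/71) = (10649/200)*(65/71) = 138437/2840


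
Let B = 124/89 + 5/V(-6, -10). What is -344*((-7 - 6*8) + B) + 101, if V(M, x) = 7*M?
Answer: 34731013/1869 ≈ 18583.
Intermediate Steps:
B = 4763/3738 (B = 124/89 + 5/((7*(-6))) = 124*(1/89) + 5/(-42) = 124/89 + 5*(-1/42) = 124/89 - 5/42 = 4763/3738 ≈ 1.2742)
-344*((-7 - 6*8) + B) + 101 = -344*((-7 - 6*8) + 4763/3738) + 101 = -344*((-7 - 48) + 4763/3738) + 101 = -344*(-55 + 4763/3738) + 101 = -344*(-200827/3738) + 101 = 34542244/1869 + 101 = 34731013/1869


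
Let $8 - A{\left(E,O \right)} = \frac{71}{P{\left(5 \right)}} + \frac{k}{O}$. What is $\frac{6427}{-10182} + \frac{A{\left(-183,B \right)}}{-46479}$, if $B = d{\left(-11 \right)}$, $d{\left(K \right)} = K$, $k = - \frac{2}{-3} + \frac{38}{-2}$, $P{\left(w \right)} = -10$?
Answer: $- \frac{747143278}{1183122945} \approx -0.6315$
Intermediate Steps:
$k = - \frac{55}{3}$ ($k = \left(-2\right) \left(- \frac{1}{3}\right) + 38 \left(- \frac{1}{2}\right) = \frac{2}{3} - 19 = - \frac{55}{3} \approx -18.333$)
$B = -11$
$A{\left(E,O \right)} = \frac{151}{10} + \frac{55}{3 O}$ ($A{\left(E,O \right)} = 8 - \left(\frac{71}{-10} - \frac{55}{3 O}\right) = 8 - \left(71 \left(- \frac{1}{10}\right) - \frac{55}{3 O}\right) = 8 - \left(- \frac{71}{10} - \frac{55}{3 O}\right) = 8 + \left(\frac{71}{10} + \frac{55}{3 O}\right) = \frac{151}{10} + \frac{55}{3 O}$)
$\frac{6427}{-10182} + \frac{A{\left(-183,B \right)}}{-46479} = \frac{6427}{-10182} + \frac{\frac{1}{30} \frac{1}{-11} \left(550 + 453 \left(-11\right)\right)}{-46479} = 6427 \left(- \frac{1}{10182}\right) + \frac{1}{30} \left(- \frac{1}{11}\right) \left(550 - 4983\right) \left(- \frac{1}{46479}\right) = - \frac{6427}{10182} + \frac{1}{30} \left(- \frac{1}{11}\right) \left(-4433\right) \left(- \frac{1}{46479}\right) = - \frac{6427}{10182} + \frac{403}{30} \left(- \frac{1}{46479}\right) = - \frac{6427}{10182} - \frac{403}{1394370} = - \frac{747143278}{1183122945}$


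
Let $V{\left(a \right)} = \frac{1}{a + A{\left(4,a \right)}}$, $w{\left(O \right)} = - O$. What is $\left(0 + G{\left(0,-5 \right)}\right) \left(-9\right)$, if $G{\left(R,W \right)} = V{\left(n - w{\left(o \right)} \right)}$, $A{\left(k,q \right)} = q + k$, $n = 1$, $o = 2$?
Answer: $- \frac{9}{10} \approx -0.9$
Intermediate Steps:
$A{\left(k,q \right)} = k + q$
$V{\left(a \right)} = \frac{1}{4 + 2 a}$ ($V{\left(a \right)} = \frac{1}{a + \left(4 + a\right)} = \frac{1}{4 + 2 a}$)
$G{\left(R,W \right)} = \frac{1}{10}$ ($G{\left(R,W \right)} = \frac{1}{2 \left(2 - \left(-1 - 2\right)\right)} = \frac{1}{2 \left(2 + \left(1 - -2\right)\right)} = \frac{1}{2 \left(2 + \left(1 + 2\right)\right)} = \frac{1}{2 \left(2 + 3\right)} = \frac{1}{2 \cdot 5} = \frac{1}{2} \cdot \frac{1}{5} = \frac{1}{10}$)
$\left(0 + G{\left(0,-5 \right)}\right) \left(-9\right) = \left(0 + \frac{1}{10}\right) \left(-9\right) = \frac{1}{10} \left(-9\right) = - \frac{9}{10}$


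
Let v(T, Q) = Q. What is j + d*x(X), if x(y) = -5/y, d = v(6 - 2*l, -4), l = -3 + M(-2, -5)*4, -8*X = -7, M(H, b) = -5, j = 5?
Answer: 195/7 ≈ 27.857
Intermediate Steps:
X = 7/8 (X = -⅛*(-7) = 7/8 ≈ 0.87500)
l = -23 (l = -3 - 5*4 = -3 - 20 = -23)
d = -4
j + d*x(X) = 5 - (-20)/7/8 = 5 - (-20)*8/7 = 5 - 4*(-40/7) = 5 + 160/7 = 195/7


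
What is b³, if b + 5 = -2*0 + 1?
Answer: -64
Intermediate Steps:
b = -4 (b = -5 + (-2*0 + 1) = -5 + (0 + 1) = -5 + 1 = -4)
b³ = (-4)³ = -64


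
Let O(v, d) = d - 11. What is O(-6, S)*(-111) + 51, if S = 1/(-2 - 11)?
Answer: 16647/13 ≈ 1280.5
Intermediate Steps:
S = -1/13 (S = 1/(-13) = -1/13 ≈ -0.076923)
O(v, d) = -11 + d
O(-6, S)*(-111) + 51 = (-11 - 1/13)*(-111) + 51 = -144/13*(-111) + 51 = 15984/13 + 51 = 16647/13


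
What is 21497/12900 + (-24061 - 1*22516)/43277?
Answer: 329482369/558273300 ≈ 0.59018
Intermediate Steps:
21497/12900 + (-24061 - 1*22516)/43277 = 21497*(1/12900) + (-24061 - 22516)*(1/43277) = 21497/12900 - 46577*1/43277 = 21497/12900 - 46577/43277 = 329482369/558273300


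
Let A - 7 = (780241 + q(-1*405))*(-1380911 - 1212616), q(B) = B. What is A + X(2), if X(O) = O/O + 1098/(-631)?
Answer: -1276213730307982/631 ≈ -2.0225e+12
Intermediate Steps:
X(O) = -467/631 (X(O) = 1 + 1098*(-1/631) = 1 - 1098/631 = -467/631)
A = -2022525721565 (A = 7 + (780241 - 1*405)*(-1380911 - 1212616) = 7 + (780241 - 405)*(-2593527) = 7 + 779836*(-2593527) = 7 - 2022525721572 = -2022525721565)
A + X(2) = -2022525721565 - 467/631 = -1276213730307982/631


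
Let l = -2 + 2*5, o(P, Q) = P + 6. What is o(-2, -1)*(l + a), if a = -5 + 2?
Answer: 20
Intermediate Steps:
a = -3
o(P, Q) = 6 + P
l = 8 (l = -2 + 10 = 8)
o(-2, -1)*(l + a) = (6 - 2)*(8 - 3) = 4*5 = 20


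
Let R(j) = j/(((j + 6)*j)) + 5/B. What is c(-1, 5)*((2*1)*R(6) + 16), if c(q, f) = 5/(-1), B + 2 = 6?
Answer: -280/3 ≈ -93.333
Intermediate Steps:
B = 4 (B = -2 + 6 = 4)
c(q, f) = -5 (c(q, f) = 5*(-1) = -5)
R(j) = 5/4 + 1/(6 + j) (R(j) = j/(((j + 6)*j)) + 5/4 = j/(((6 + j)*j)) + 5*(1/4) = j/((j*(6 + j))) + 5/4 = j*(1/(j*(6 + j))) + 5/4 = 1/(6 + j) + 5/4 = 5/4 + 1/(6 + j))
c(-1, 5)*((2*1)*R(6) + 16) = -5*((2*1)*((34 + 5*6)/(4*(6 + 6))) + 16) = -5*(2*((1/4)*(34 + 30)/12) + 16) = -5*(2*((1/4)*(1/12)*64) + 16) = -5*(2*(4/3) + 16) = -5*(8/3 + 16) = -5*56/3 = -280/3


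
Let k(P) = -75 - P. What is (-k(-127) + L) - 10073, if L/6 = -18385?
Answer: -120435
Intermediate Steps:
L = -110310 (L = 6*(-18385) = -110310)
(-k(-127) + L) - 10073 = (-(-75 - 1*(-127)) - 110310) - 10073 = (-(-75 + 127) - 110310) - 10073 = (-1*52 - 110310) - 10073 = (-52 - 110310) - 10073 = -110362 - 10073 = -120435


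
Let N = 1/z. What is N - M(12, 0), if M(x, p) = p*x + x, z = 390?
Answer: -4679/390 ≈ -11.997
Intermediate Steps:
M(x, p) = x + p*x
N = 1/390 ≈ 0.0025641
N - M(12, 0) = 1/390 - 12*(1 + 0) = 1/390 - 12 = -4679/390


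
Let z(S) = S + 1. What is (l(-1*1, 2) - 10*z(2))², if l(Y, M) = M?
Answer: 784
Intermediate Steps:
z(S) = 1 + S
(l(-1*1, 2) - 10*z(2))² = (2 - 10*(1 + 2))² = (2 - 10*3)² = (2 - 30)² = (-28)² = 784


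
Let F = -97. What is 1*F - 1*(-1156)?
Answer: 1059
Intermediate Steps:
1*F - 1*(-1156) = 1*(-97) - 1*(-1156) = -97 + 1156 = 1059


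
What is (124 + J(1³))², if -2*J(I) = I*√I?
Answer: 61009/4 ≈ 15252.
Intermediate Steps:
J(I) = -I^(3/2)/2 (J(I) = -I*√I/2 = -I^(3/2)/2)
(124 + J(1³))² = (124 - (1³)^(3/2)/2)² = (124 - 1^(3/2)/2)² = (124 - ½*1)² = (124 - ½)² = (247/2)² = 61009/4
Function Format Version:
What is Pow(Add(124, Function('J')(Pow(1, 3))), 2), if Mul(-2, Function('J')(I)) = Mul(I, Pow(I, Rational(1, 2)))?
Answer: Rational(61009, 4) ≈ 15252.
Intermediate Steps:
Function('J')(I) = Mul(Rational(-1, 2), Pow(I, Rational(3, 2))) (Function('J')(I) = Mul(Rational(-1, 2), Mul(I, Pow(I, Rational(1, 2)))) = Mul(Rational(-1, 2), Pow(I, Rational(3, 2))))
Pow(Add(124, Function('J')(Pow(1, 3))), 2) = Pow(Add(124, Mul(Rational(-1, 2), Pow(Pow(1, 3), Rational(3, 2)))), 2) = Pow(Add(124, Mul(Rational(-1, 2), Pow(1, Rational(3, 2)))), 2) = Pow(Add(124, Mul(Rational(-1, 2), 1)), 2) = Pow(Add(124, Rational(-1, 2)), 2) = Pow(Rational(247, 2), 2) = Rational(61009, 4)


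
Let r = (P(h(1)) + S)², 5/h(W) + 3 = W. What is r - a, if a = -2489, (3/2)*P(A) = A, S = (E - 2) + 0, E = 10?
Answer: 22762/9 ≈ 2529.1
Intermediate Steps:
h(W) = 5/(-3 + W)
S = 8 (S = (10 - 2) + 0 = 8 + 0 = 8)
P(A) = 2*A/3
r = 361/9 (r = (2*(5/(-3 + 1))/3 + 8)² = (2*(5/(-2))/3 + 8)² = (2*(5*(-½))/3 + 8)² = ((⅔)*(-5/2) + 8)² = (-5/3 + 8)² = (19/3)² = 361/9 ≈ 40.111)
r - a = 361/9 - 1*(-2489) = 361/9 + 2489 = 22762/9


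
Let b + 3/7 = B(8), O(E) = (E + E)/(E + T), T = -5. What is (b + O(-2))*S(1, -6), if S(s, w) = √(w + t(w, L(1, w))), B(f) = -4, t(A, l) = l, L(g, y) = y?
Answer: -54*I*√3/7 ≈ -13.362*I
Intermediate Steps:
S(s, w) = √2*√w (S(s, w) = √(w + w) = √(2*w) = √2*√w)
O(E) = 2*E/(-5 + E) (O(E) = (E + E)/(E - 5) = (2*E)/(-5 + E) = 2*E/(-5 + E))
b = -31/7 (b = -3/7 - 4 = -31/7 ≈ -4.4286)
(b + O(-2))*S(1, -6) = (-31/7 + 2*(-2)/(-5 - 2))*(√2*√(-6)) = (-31/7 + 2*(-2)/(-7))*(√2*(I*√6)) = (-31/7 + 2*(-2)*(-⅐))*(2*I*√3) = (-31/7 + 4/7)*(2*I*√3) = -54*I*√3/7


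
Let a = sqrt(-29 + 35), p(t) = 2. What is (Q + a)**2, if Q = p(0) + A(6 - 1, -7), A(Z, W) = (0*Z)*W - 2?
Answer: 6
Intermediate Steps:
A(Z, W) = -2 (A(Z, W) = 0*W - 2 = 0 - 2 = -2)
a = sqrt(6) ≈ 2.4495
Q = 0 (Q = 2 - 2 = 0)
(Q + a)**2 = (0 + sqrt(6))**2 = (sqrt(6))**2 = 6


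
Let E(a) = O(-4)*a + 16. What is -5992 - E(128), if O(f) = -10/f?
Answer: -6328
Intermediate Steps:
E(a) = 16 + 5*a/2 (E(a) = (-10/(-4))*a + 16 = (-10*(-1/4))*a + 16 = 5*a/2 + 16 = 16 + 5*a/2)
-5992 - E(128) = -5992 - (16 + (5/2)*128) = -5992 - (16 + 320) = -5992 - 1*336 = -5992 - 336 = -6328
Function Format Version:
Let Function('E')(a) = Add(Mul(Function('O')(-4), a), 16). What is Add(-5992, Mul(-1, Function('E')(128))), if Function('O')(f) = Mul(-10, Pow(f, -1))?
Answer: -6328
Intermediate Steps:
Function('E')(a) = Add(16, Mul(Rational(5, 2), a)) (Function('E')(a) = Add(Mul(Mul(-10, Pow(-4, -1)), a), 16) = Add(Mul(Mul(-10, Rational(-1, 4)), a), 16) = Add(Mul(Rational(5, 2), a), 16) = Add(16, Mul(Rational(5, 2), a)))
Add(-5992, Mul(-1, Function('E')(128))) = Add(-5992, Mul(-1, Add(16, Mul(Rational(5, 2), 128)))) = Add(-5992, Mul(-1, Add(16, 320))) = Add(-5992, Mul(-1, 336)) = Add(-5992, -336) = -6328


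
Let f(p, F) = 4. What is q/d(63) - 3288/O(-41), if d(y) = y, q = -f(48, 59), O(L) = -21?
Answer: 9860/63 ≈ 156.51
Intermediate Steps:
q = -4 (q = -1*4 = -4)
q/d(63) - 3288/O(-41) = -4/63 - 3288/(-21) = -4*1/63 - 3288*(-1/21) = -4/63 + 1096/7 = 9860/63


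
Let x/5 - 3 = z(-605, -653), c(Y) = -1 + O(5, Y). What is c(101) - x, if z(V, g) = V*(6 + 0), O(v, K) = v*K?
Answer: 18639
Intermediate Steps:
O(v, K) = K*v
c(Y) = -1 + 5*Y (c(Y) = -1 + Y*5 = -1 + 5*Y)
z(V, g) = 6*V (z(V, g) = V*6 = 6*V)
x = -18135 (x = 15 + 5*(6*(-605)) = 15 + 5*(-3630) = 15 - 18150 = -18135)
c(101) - x = (-1 + 5*101) - 1*(-18135) = (-1 + 505) + 18135 = 504 + 18135 = 18639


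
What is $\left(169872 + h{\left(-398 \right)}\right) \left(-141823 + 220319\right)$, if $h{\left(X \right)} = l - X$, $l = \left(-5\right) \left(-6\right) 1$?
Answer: $13367868800$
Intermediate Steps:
$l = 30$ ($l = 30 \cdot 1 = 30$)
$h{\left(X \right)} = 30 - X$
$\left(169872 + h{\left(-398 \right)}\right) \left(-141823 + 220319\right) = \left(169872 + \left(30 - -398\right)\right) \left(-141823 + 220319\right) = \left(169872 + \left(30 + 398\right)\right) 78496 = \left(169872 + 428\right) 78496 = 170300 \cdot 78496 = 13367868800$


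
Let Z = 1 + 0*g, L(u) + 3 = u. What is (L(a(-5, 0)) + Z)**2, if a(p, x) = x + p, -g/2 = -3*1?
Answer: 49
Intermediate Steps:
g = 6 (g = -(-6) = -2*(-3) = 6)
a(p, x) = p + x
L(u) = -3 + u
Z = 1 (Z = 1 + 0*6 = 1 + 0 = 1)
(L(a(-5, 0)) + Z)**2 = ((-3 + (-5 + 0)) + 1)**2 = ((-3 - 5) + 1)**2 = (-8 + 1)**2 = (-7)**2 = 49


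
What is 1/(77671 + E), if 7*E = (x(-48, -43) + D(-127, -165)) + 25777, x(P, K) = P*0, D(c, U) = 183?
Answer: 7/569657 ≈ 1.2288e-5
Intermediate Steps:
x(P, K) = 0
E = 25960/7 (E = ((0 + 183) + 25777)/7 = (183 + 25777)/7 = (⅐)*25960 = 25960/7 ≈ 3708.6)
1/(77671 + E) = 1/(77671 + 25960/7) = 1/(569657/7) = 7/569657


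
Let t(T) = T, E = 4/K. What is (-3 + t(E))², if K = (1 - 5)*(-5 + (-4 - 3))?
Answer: 1225/144 ≈ 8.5069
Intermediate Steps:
K = 48 (K = -4*(-5 - 7) = -4*(-12) = 48)
E = 1/12 (E = 4/48 = 4*(1/48) = 1/12 ≈ 0.083333)
(-3 + t(E))² = (-3 + 1/12)² = (-35/12)² = 1225/144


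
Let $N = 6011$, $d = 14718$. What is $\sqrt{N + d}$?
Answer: $\sqrt{20729} \approx 143.98$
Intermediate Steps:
$\sqrt{N + d} = \sqrt{6011 + 14718} = \sqrt{20729}$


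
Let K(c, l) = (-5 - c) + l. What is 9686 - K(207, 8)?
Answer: 9890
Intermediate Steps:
K(c, l) = -5 + l - c
9686 - K(207, 8) = 9686 - (-5 + 8 - 1*207) = 9686 - (-5 + 8 - 207) = 9686 - 1*(-204) = 9686 + 204 = 9890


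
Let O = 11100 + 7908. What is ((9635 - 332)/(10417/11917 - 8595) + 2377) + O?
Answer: 2190059530379/102416198 ≈ 21384.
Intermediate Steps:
O = 19008
((9635 - 332)/(10417/11917 - 8595) + 2377) + O = ((9635 - 332)/(10417/11917 - 8595) + 2377) + 19008 = (9303/(10417*(1/11917) - 8595) + 2377) + 19008 = (9303/(10417/11917 - 8595) + 2377) + 19008 = (9303/(-102416198/11917) + 2377) + 19008 = (9303*(-11917/102416198) + 2377) + 19008 = (-110863851/102416198 + 2377) + 19008 = 243332438795/102416198 + 19008 = 2190059530379/102416198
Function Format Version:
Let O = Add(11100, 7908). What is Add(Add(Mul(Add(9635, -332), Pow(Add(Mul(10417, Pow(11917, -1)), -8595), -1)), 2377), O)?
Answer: Rational(2190059530379, 102416198) ≈ 21384.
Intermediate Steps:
O = 19008
Add(Add(Mul(Add(9635, -332), Pow(Add(Mul(10417, Pow(11917, -1)), -8595), -1)), 2377), O) = Add(Add(Mul(Add(9635, -332), Pow(Add(Mul(10417, Pow(11917, -1)), -8595), -1)), 2377), 19008) = Add(Add(Mul(9303, Pow(Add(Mul(10417, Rational(1, 11917)), -8595), -1)), 2377), 19008) = Add(Add(Mul(9303, Pow(Add(Rational(10417, 11917), -8595), -1)), 2377), 19008) = Add(Add(Mul(9303, Pow(Rational(-102416198, 11917), -1)), 2377), 19008) = Add(Add(Mul(9303, Rational(-11917, 102416198)), 2377), 19008) = Add(Add(Rational(-110863851, 102416198), 2377), 19008) = Add(Rational(243332438795, 102416198), 19008) = Rational(2190059530379, 102416198)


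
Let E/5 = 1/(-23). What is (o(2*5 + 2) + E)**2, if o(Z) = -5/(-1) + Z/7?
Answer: 1094116/25921 ≈ 42.210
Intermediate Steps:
o(Z) = 5 + Z/7 (o(Z) = -5*(-1) + Z*(1/7) = 5 + Z/7)
E = -5/23 (E = 5/(-23) = 5*(-1/23) = -5/23 ≈ -0.21739)
(o(2*5 + 2) + E)**2 = ((5 + (2*5 + 2)/7) - 5/23)**2 = ((5 + (10 + 2)/7) - 5/23)**2 = ((5 + (1/7)*12) - 5/23)**2 = ((5 + 12/7) - 5/23)**2 = (47/7 - 5/23)**2 = (1046/161)**2 = 1094116/25921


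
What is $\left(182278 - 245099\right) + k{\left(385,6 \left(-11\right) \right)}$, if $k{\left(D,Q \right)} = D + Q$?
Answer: $-62502$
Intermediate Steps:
$\left(182278 - 245099\right) + k{\left(385,6 \left(-11\right) \right)} = \left(182278 - 245099\right) + \left(385 + 6 \left(-11\right)\right) = -62821 + \left(385 - 66\right) = -62821 + 319 = -62502$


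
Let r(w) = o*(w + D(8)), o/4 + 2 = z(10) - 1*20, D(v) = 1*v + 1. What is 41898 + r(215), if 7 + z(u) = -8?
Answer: 8746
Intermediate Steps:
D(v) = 1 + v (D(v) = v + 1 = 1 + v)
z(u) = -15 (z(u) = -7 - 8 = -15)
o = -148 (o = -8 + 4*(-15 - 1*20) = -8 + 4*(-15 - 20) = -8 + 4*(-35) = -8 - 140 = -148)
r(w) = -1332 - 148*w (r(w) = -148*(w + (1 + 8)) = -148*(w + 9) = -148*(9 + w) = -1332 - 148*w)
41898 + r(215) = 41898 + (-1332 - 148*215) = 41898 + (-1332 - 31820) = 41898 - 33152 = 8746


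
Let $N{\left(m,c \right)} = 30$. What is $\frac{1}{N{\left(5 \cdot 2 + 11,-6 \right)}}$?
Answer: $\frac{1}{30} \approx 0.033333$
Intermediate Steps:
$\frac{1}{N{\left(5 \cdot 2 + 11,-6 \right)}} = \frac{1}{30}$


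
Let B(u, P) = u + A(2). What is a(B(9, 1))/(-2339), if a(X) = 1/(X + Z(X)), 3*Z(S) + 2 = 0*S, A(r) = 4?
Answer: -3/86543 ≈ -3.4665e-5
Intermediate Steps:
Z(S) = -⅔ (Z(S) = -⅔ + (0*S)/3 = -⅔ + (⅓)*0 = -⅔ + 0 = -⅔)
B(u, P) = 4 + u (B(u, P) = u + 4 = 4 + u)
a(X) = 1/(-⅔ + X) (a(X) = 1/(X - ⅔) = 1/(-⅔ + X))
a(B(9, 1))/(-2339) = (3/(-2 + 3*(4 + 9)))/(-2339) = (3/(-2 + 3*13))*(-1/2339) = (3/(-2 + 39))*(-1/2339) = (3/37)*(-1/2339) = -3/86543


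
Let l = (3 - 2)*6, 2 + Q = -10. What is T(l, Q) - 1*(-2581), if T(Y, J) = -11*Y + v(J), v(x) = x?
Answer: 2503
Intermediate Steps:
Q = -12 (Q = -2 - 10 = -12)
l = 6 (l = 1*6 = 6)
T(Y, J) = J - 11*Y (T(Y, J) = -11*Y + J = J - 11*Y)
T(l, Q) - 1*(-2581) = (-12 - 11*6) - 1*(-2581) = (-12 - 66) + 2581 = -78 + 2581 = 2503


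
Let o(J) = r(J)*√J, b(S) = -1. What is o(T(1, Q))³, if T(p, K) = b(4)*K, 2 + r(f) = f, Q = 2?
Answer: 128*I*√2 ≈ 181.02*I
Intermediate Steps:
r(f) = -2 + f
T(p, K) = -K
o(J) = √J*(-2 + J) (o(J) = (-2 + J)*√J = √J*(-2 + J))
o(T(1, Q))³ = (√(-1*2)*(-2 - 1*2))³ = (√(-2)*(-2 - 2))³ = ((I*√2)*(-4))³ = (-4*I*√2)³ = 128*I*√2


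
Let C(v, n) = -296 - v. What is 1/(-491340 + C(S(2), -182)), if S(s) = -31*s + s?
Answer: -1/491576 ≈ -2.0343e-6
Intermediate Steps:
S(s) = -30*s
1/(-491340 + C(S(2), -182)) = 1/(-491340 + (-296 - (-30)*2)) = 1/(-491340 + (-296 - 1*(-60))) = 1/(-491340 + (-296 + 60)) = 1/(-491340 - 236) = 1/(-491576) = -1/491576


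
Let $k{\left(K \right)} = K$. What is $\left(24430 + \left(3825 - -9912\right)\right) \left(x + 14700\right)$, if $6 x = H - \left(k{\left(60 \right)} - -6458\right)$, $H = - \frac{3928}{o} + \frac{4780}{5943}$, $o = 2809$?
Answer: $\frac{26021881999580975}{50081661} \approx 5.1959 \cdot 10^{8}$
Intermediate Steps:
$H = - \frac{9917084}{16693887}$ ($H = - \frac{3928}{2809} + \frac{4780}{5943} = - \frac{9917084}{16693887} \approx -0.59406$)
$x = - \frac{54410336275}{50081661}$ ($x = \frac{- \frac{9917084}{16693887} - \left(60 - -6458\right)}{6} = \frac{- \frac{9917084}{16693887} - \left(60 + 6458\right)}{6} = \frac{- \frac{9917084}{16693887} - 6518}{6} = \frac{1}{6} \left(- \frac{108820672550}{16693887}\right) = - \frac{54410336275}{50081661} \approx -1086.4$)
$\left(24430 + \left(3825 - -9912\right)\right) \left(x + 14700\right) = \left(24430 + \left(3825 - -9912\right)\right) \left(- \frac{54410336275}{50081661} + 14700\right) = \left(24430 + \left(3825 + 9912\right)\right) \frac{681790080425}{50081661} = \left(24430 + 13737\right) \frac{681790080425}{50081661} = 38167 \cdot \frac{681790080425}{50081661} = \frac{26021881999580975}{50081661}$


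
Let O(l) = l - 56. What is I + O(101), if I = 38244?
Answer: 38289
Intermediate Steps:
O(l) = -56 + l
I + O(101) = 38244 + (-56 + 101) = 38244 + 45 = 38289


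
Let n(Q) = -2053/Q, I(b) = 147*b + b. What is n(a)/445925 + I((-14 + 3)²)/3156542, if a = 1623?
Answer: 6477094415987/1142251974480525 ≈ 0.0056705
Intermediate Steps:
I(b) = 148*b
n(a)/445925 + I((-14 + 3)²)/3156542 = -2053/1623/445925 + (148*(-14 + 3)²)/3156542 = -2053*1/1623*(1/445925) + (148*(-11)²)*(1/3156542) = -2053/1623*1/445925 + (148*121)*(1/3156542) = -2053/723736275 + 17908*(1/3156542) = -2053/723736275 + 8954/1578271 = 6477094415987/1142251974480525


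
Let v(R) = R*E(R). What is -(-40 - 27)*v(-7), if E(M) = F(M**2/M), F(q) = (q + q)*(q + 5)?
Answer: -13132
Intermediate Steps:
F(q) = 2*q*(5 + q) (F(q) = (2*q)*(5 + q) = 2*q*(5 + q))
E(M) = 2*M*(5 + M) (E(M) = 2*(M**2/M)*(5 + M**2/M) = 2*M*(5 + M))
v(R) = 2*R**2*(5 + R) (v(R) = R*(2*R*(5 + R)) = 2*R**2*(5 + R))
-(-40 - 27)*v(-7) = -(-40 - 27)*2*(-7)**2*(5 - 7) = -(-67)*2*49*(-2) = -(-67)*(-196) = -1*13132 = -13132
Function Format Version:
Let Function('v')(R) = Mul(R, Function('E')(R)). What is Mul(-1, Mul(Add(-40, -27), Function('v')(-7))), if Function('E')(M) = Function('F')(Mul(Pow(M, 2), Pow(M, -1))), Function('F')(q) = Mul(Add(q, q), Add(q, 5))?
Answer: -13132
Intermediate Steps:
Function('F')(q) = Mul(2, q, Add(5, q)) (Function('F')(q) = Mul(Mul(2, q), Add(5, q)) = Mul(2, q, Add(5, q)))
Function('E')(M) = Mul(2, M, Add(5, M)) (Function('E')(M) = Mul(2, Mul(Pow(M, 2), Pow(M, -1)), Add(5, Mul(Pow(M, 2), Pow(M, -1)))) = Mul(2, M, Add(5, M)))
Function('v')(R) = Mul(2, Pow(R, 2), Add(5, R)) (Function('v')(R) = Mul(R, Mul(2, R, Add(5, R))) = Mul(2, Pow(R, 2), Add(5, R)))
Mul(-1, Mul(Add(-40, -27), Function('v')(-7))) = Mul(-1, Mul(Add(-40, -27), Mul(2, Pow(-7, 2), Add(5, -7)))) = Mul(-1, Mul(-67, Mul(2, 49, -2))) = Mul(-1, Mul(-67, -196)) = Mul(-1, 13132) = -13132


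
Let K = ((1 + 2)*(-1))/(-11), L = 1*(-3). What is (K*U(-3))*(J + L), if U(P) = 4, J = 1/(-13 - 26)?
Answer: -472/143 ≈ -3.3007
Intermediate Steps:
J = -1/39 (J = 1/(-39) = -1/39 ≈ -0.025641)
L = -3
K = 3/11 (K = (3*(-1))*(-1/11) = -3*(-1/11) = 3/11 ≈ 0.27273)
(K*U(-3))*(J + L) = ((3/11)*4)*(-1/39 - 3) = (12/11)*(-118/39) = -472/143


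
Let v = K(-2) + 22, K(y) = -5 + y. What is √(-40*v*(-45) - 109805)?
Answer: I*√82805 ≈ 287.76*I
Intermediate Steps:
v = 15 (v = (-5 - 2) + 22 = -7 + 22 = 15)
√(-40*v*(-45) - 109805) = √(-40*15*(-45) - 109805) = √(-600*(-45) - 109805) = √(27000 - 109805) = √(-82805) = I*√82805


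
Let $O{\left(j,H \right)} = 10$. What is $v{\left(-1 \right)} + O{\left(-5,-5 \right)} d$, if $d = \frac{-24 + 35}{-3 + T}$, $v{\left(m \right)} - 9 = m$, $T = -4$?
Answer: $- \frac{54}{7} \approx -7.7143$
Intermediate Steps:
$v{\left(m \right)} = 9 + m$
$d = - \frac{11}{7}$ ($d = \frac{-24 + 35}{-3 - 4} = \frac{11}{-7} = 11 \left(- \frac{1}{7}\right) = - \frac{11}{7} \approx -1.5714$)
$v{\left(-1 \right)} + O{\left(-5,-5 \right)} d = \left(9 - 1\right) + 10 \left(- \frac{11}{7}\right) = 8 - \frac{110}{7} = - \frac{54}{7}$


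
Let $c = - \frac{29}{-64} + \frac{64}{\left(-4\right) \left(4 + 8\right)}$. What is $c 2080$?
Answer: $- \frac{10985}{6} \approx -1830.8$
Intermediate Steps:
$c = - \frac{169}{192}$ ($c = \left(-29\right) \left(- \frac{1}{64}\right) + \frac{64}{\left(-4\right) 12} = \frac{29}{64} + \frac{64}{-48} = \frac{29}{64} + 64 \left(- \frac{1}{48}\right) = \frac{29}{64} - \frac{4}{3} = - \frac{169}{192} \approx -0.88021$)
$c 2080 = \left(- \frac{169}{192}\right) 2080 = - \frac{10985}{6}$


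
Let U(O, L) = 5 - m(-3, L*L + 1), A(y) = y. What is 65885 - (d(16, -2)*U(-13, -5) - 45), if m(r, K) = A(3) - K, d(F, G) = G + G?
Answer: 66042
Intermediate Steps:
d(F, G) = 2*G
m(r, K) = 3 - K
U(O, L) = 3 + L² (U(O, L) = 5 - (3 - (L*L + 1)) = 5 - (3 - (L² + 1)) = 5 - (3 - (1 + L²)) = 5 - (3 + (-1 - L²)) = 5 - (2 - L²) = 5 + (-2 + L²) = 3 + L²)
65885 - (d(16, -2)*U(-13, -5) - 45) = 65885 - ((2*(-2))*(3 + (-5)²) - 45) = 65885 - (-4*(3 + 25) - 45) = 65885 - (-4*28 - 45) = 65885 - (-112 - 45) = 65885 - 1*(-157) = 65885 + 157 = 66042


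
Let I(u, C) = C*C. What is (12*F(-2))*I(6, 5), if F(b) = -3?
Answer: -900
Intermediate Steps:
I(u, C) = C²
(12*F(-2))*I(6, 5) = (12*(-3))*5² = -36*25 = -900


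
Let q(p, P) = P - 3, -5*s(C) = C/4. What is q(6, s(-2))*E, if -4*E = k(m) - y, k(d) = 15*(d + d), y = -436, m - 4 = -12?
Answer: 1421/10 ≈ 142.10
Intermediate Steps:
m = -8 (m = 4 - 12 = -8)
s(C) = -C/20 (s(C) = -C/(5*4) = -C/20)
k(d) = 30*d (k(d) = 15*(2*d) = 30*d)
q(p, P) = -3 + P
E = -49 (E = -(30*(-8) - 1*(-436))/4 = -(-240 + 436)/4 = -¼*196 = -49)
q(6, s(-2))*E = (-3 - 1/20*(-2))*(-49) = (-3 + ⅒)*(-49) = -29/10*(-49) = 1421/10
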